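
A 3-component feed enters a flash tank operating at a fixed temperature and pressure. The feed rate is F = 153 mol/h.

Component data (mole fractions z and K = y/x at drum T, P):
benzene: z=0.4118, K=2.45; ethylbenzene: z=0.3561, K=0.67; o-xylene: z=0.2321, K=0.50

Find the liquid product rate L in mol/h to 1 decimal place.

Let ψ = V/F and solve Σ zᵢ(Kᵢ−1)/(1+ψ(Kᵢ−1)) = 0.
Check two-phase: ΣzᵢKᵢ = 1.3635 > 1 and Σzᵢ/Kᵢ = 1.1638 > 1, so g(0) = 0.3635 > 0 and g(1) = -0.1638 < 0.
Iterate (Newton) starting at ψ = 0.53:
  ψ = 0.5300: g = 0.03732, g' = -0.4412 → ψ = 0.6146
  ψ = 0.6146: g = 0.00080, g' = -0.4240 → ψ = 0.6165
Converged at ψ = 0.6165.
Then V = ψ·F = 0.6165·153 = 94.3 mol/h and L = F − V = 58.7 mol/h.

L = 58.7 mol/h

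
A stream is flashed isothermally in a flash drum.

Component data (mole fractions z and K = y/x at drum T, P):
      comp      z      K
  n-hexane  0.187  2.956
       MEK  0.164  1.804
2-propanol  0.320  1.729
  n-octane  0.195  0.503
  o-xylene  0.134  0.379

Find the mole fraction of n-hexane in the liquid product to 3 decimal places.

Material balance + equilibrium reduce to Σ zᵢ(Kᵢ−1)/(1+V/F(Kᵢ−1)) = 0.
Feasibility: ΣzᵢKᵢ = 1.551, Σzᵢ/Kᵢ = 1.080 — both > 1, two phases present.
Newton–Raphson from V/F = 0.66:
  V/F = 0.660: g = 0.1181, g' = -0.514 → V/F = 0.890
  V/F = 0.890: g = -0.0078, g' = -0.607 → V/F = 0.877
Converged at V/F = 0.877.
Compositions from xᵢ = zᵢ/(1+V/F(Kᵢ−1)), yᵢ = Kᵢxᵢ:
  n-hexane: x = 0.069, y = 0.204
  MEK: x = 0.096, y = 0.174
  2-propanol: x = 0.195, y = 0.338
  n-octane: x = 0.346, y = 0.174
  o-xylene: x = 0.294, y = 0.111

x_n-hexane = 0.069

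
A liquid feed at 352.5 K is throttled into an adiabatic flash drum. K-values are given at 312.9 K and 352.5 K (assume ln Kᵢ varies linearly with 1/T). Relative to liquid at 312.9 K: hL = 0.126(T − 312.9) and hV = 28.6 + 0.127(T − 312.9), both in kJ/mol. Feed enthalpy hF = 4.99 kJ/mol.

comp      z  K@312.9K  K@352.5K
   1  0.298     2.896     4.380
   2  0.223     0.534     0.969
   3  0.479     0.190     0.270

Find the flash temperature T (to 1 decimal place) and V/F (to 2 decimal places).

Adiabatic flash: solve Rachford–Rice at each trial T, then check hF = ψ·hV(T) + (1−ψ)·hL(T).
  T = 312.9 K: K = (2.896, 0.534, 0.190), RR gives ψ = 0.054, H_out = 1.549 kJ/mol
  T = 352.5 K: K = (4.380, 0.969, 0.270), RR gives ψ = 0.337, H_out = 14.644 kJ/mol
  T = 332.7 K: K = (3.606, 0.732, 0.229), RR gives ψ = 0.208, H_out = 8.457 kJ/mol
  T = 322.8 K: K = (3.242, 0.628, 0.209), RR gives ψ = 0.136, H_out = 5.144 kJ/mol
  T = 317.9 K: K = (3.069, 0.580, 0.200), RR gives ψ = 0.097, H_out = 3.410 kJ/mol
  T = 320.4 K: K = (3.157, 0.605, 0.204), RR gives ψ = 0.117, H_out = 4.305 kJ/mol
Linear interpolation between T = 320.4 (H_out = 4.305) and T = 322.8 (H_out = 5.144) on hF = 4.99 gives T ≈ 322.4 K, at which ψ = 0.13.

T = 322.4 K, V/F = 0.13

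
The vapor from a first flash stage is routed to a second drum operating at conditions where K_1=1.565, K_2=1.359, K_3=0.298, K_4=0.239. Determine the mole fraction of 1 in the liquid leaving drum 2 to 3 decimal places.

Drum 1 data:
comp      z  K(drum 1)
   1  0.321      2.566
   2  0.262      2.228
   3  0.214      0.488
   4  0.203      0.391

Drum 1:
Let ψ₁ = V/F and solve Σ zᵢ(Kᵢ−1)/(1+ψ₁(Kᵢ−1)) = 0.
Check two-phase: ΣzᵢKᵢ = 1.591 > 1 and Σzᵢ/Kᵢ = 1.200 > 1, so g(0) = 0.591 > 0 and g(1) = -0.200 < 0.
Newton–Raphson from ψ₁ = 0.67:
  ψ₁ = 0.670: g = 0.0462, g' = -0.651 → ψ₁ = 0.741
  ψ₁ = 0.741: g = -0.0007, g' = -0.673 → ψ₁ = 0.740
Converged at ψ₁ = 0.740.
Drum-1 compositions:
  1: x = 0.149, y = 0.382
  2: x = 0.137, y = 0.306
  3: x = 0.345, y = 0.168
  4: x = 0.370, y = 0.144
Drum-2 feed = drum-1 vapor: z₂ = (0.3816, 0.3058, 0.1681, 0.1445).
Drum 2:
Newton iteration, ψ₂⁰ = 0.5:
  ψ₂ = 0.500: g = -0.0982, g' = -0.517 → ψ₂ = 0.310
  ψ₂ = 0.310: g = -0.0126, g' = -0.399 → ψ₂ = 0.279
  ψ₂ = 0.279: g = -0.0002, g' = -0.386 → ψ₂ = 0.278
Converged at ψ₂ = 0.278.
  1: x = 0.330, y = 0.516
  2: x = 0.278, y = 0.378
  3: x = 0.209, y = 0.062
  4: x = 0.183, y = 0.044

x_1 (drum 2) = 0.330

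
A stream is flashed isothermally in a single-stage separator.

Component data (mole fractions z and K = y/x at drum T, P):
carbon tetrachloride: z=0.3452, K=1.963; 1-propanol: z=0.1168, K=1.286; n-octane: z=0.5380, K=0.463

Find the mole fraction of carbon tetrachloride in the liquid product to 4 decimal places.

Rachford–Rice: g(ψ) = Σ zᵢ(Kᵢ−1)/(1+ψ(Kᵢ−1)) = 0.
Feasibility: ΣzᵢKᵢ = 1.0769, Σzᵢ/Kᵢ = 1.4287 — both > 1, two phases present.
Newton iteration, ψ⁰ = 0.5:
  ψ = 0.5000: g = -0.14134, g' = -0.4431 → ψ = 0.1810
  ψ = 0.1810: g = -0.00518, g' = -0.4311 → ψ = 0.1690
Converged at ψ = 0.1690.
Compositions from xᵢ = zᵢ/(1+ψ(Kᵢ−1)), yᵢ = Kᵢxᵢ:
  carbon tetrachloride: x = 0.2969, y = 0.5828
  1-propanol: x = 0.1114, y = 0.1433
  n-octane: x = 0.5917, y = 0.2740

x_carbon tetrachloride = 0.2969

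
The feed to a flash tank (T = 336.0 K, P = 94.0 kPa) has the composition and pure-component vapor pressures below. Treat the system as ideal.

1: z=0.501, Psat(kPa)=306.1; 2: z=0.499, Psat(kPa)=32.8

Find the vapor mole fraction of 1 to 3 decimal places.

y_1 = 0.729

Raoult's law: Kᵢ = Pᵢˢᵃᵗ/P = Pᵢˢᵃᵗ/94.0.
  K_1 = 306.1/94.0 = 3.25638, K_2 = 32.8/94.0 = 0.34894
Let ψ = V/F and solve Σ zᵢ(Kᵢ−1)/(1+ψ(Kᵢ−1)) = 0.
Check two-phase: ΣzᵢKᵢ = 1.806 > 1 and Σzᵢ/Kᵢ = 1.584 > 1, so g(0) = 0.806 > 0 and g(1) = -0.584 < 0.
Newton iteration, ψ⁰ = 0.5:
  ψ = 0.500: g = 0.0495, g' = -1.028 → ψ = 0.548
Converged at ψ = 0.548.
Compositions from xᵢ = zᵢ/(1+ψ(Kᵢ−1)), yᵢ = Kᵢxᵢ:
  1: x = 0.224, y = 0.729
  2: x = 0.776, y = 0.271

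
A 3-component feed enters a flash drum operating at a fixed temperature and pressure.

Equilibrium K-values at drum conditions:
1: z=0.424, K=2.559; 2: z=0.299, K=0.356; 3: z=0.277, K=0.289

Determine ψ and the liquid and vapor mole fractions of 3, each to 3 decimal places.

ψ = 0.257, x_3 = 0.339, y_3 = 0.098

Material balance + equilibrium reduce to Σ zᵢ(Kᵢ−1)/(1+ψ(Kᵢ−1)) = 0.
g(0) = ΣzᵢKᵢ − 1 = 0.272 and g(1) = 1 − Σzᵢ/Kᵢ = -0.964, so a root lies in (0, 1).
Newton–Raphson from ψ = 0.5:
  ψ = 0.500: g = -0.2181, g' = -0.932 → ψ = 0.266
  ψ = 0.266: g = -0.0080, g' = -0.908 → ψ = 0.257
Converged at ψ = 0.257.
Compositions from xᵢ = zᵢ/(1+ψ(Kᵢ−1)), yᵢ = Kᵢxᵢ:
  1: x = 0.303, y = 0.774
  2: x = 0.358, y = 0.128
  3: x = 0.339, y = 0.098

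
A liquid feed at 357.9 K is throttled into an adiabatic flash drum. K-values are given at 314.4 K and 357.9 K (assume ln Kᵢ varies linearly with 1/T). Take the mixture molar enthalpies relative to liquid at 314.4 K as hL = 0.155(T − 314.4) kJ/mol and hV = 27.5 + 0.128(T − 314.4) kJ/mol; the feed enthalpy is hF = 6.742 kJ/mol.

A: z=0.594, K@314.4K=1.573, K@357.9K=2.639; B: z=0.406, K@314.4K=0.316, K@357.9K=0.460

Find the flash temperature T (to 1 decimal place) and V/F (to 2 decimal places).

T = 316.9 K, V/F = 0.23

Adiabatic flash: solve Rachford–Rice at each trial T, then check hF = ψ·hV(T) + (1−ψ)·hL(T).
  T = 314.4 K: K = (1.573, 0.316), RR gives ψ = 0.160, H_out = 4.396 kJ/mol
  T = 357.9 K: K = (2.639, 0.460), RR gives ψ = 0.852, H_out = 29.179 kJ/mol
  T = 336.1 K: K = (2.071, 0.386), RR gives ψ = 0.588, H_out = 19.184 kJ/mol
  T = 325.2 K: K = (1.812, 0.350), RR gives ψ = 0.414, H_out = 12.937 kJ/mol
  T = 319.8 K: K = (1.690, 0.333), RR gives ψ = 0.302, H_out = 9.105 kJ/mol
  T = 317.1 K: K = (1.631, 0.324), RR gives ψ = 0.236, H_out = 6.888 kJ/mol
  T = 315.8 K: K = (1.603, 0.320), RR gives ψ = 0.201, H_out = 5.727 kJ/mol
Linear interpolation between T = 315.8 (H_out = 5.727) and T = 317.1 (H_out = 6.888) on hF = 6.742 gives T ≈ 316.9 K, at which ψ = 0.23.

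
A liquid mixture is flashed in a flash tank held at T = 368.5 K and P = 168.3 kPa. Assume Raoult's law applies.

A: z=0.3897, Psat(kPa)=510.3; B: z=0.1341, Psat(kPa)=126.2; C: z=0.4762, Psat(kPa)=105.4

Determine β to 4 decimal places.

Raoult's law: Kᵢ = Pᵢˢᵃᵗ/P = Pᵢˢᵃᵗ/168.3.
  K_A = 510.3/168.3 = 3.032086, K_B = 126.2/168.3 = 0.749851, K_C = 105.4/168.3 = 0.626263
Rachford–Rice: g(β) = Σ zᵢ(Kᵢ−1)/(1+β(Kᵢ−1)) = 0.
Check two-phase: ΣzᵢKᵢ = 1.5804 > 1 and Σzᵢ/Kᵢ = 1.0677 > 1, so g(0) = 0.5804 > 0 and g(1) = -0.0677 < 0.
Newton–Raphson from β = 0.7:
  β = 0.7000: g = 0.04520, g' = -0.4086 → β = 0.8106
  β = 0.8106: g = 0.00173, g' = -0.3797 → β = 0.8152
Converged at β = 0.8152.

β = 0.8152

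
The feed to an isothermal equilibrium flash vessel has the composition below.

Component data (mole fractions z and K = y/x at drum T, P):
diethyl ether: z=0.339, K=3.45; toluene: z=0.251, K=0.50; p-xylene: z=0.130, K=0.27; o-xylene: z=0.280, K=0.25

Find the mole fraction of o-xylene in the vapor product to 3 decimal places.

Rachford–Rice: g(ψ) = Σ zᵢ(Kᵢ−1)/(1+ψ(Kᵢ−1)) = 0.
Check two-phase: ΣzᵢKᵢ = 1.400 > 1 and Σzᵢ/Kᵢ = 2.202 > 1, so g(0) = 0.400 > 0 and g(1) = -1.202 < 0.
Newton iteration, ψ⁰ = 0.51:
  ψ = 0.510: g = -0.2905, g' = -1.104 → ψ = 0.247
  ψ = 0.247: g = 0.0009, g' = -1.212 → ψ = 0.248
Converged at ψ = 0.248.
Compositions from xᵢ = zᵢ/(1+ψ(Kᵢ−1)), yᵢ = Kᵢxᵢ:
  diethyl ether: x = 0.211, y = 0.728
  toluene: x = 0.286, y = 0.143
  p-xylene: x = 0.159, y = 0.043
  o-xylene: x = 0.344, y = 0.086

y_o-xylene = 0.086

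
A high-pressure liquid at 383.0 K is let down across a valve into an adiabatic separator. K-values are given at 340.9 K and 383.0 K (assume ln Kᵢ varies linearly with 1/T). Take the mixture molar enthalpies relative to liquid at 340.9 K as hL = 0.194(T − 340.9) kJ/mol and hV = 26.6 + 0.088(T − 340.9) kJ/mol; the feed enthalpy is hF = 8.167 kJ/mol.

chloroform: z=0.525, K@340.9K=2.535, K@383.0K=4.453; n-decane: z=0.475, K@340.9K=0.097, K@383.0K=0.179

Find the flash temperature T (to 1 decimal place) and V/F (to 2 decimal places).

Adiabatic flash: solve Rachford–Rice at each trial T, then check hF = ψ·hV(T) + (1−ψ)·hL(T).
  T = 340.9 K: K = (2.535, 0.097), RR gives ψ = 0.272, H_out = 7.234 kJ/mol
  T = 383.0 K: K = (4.453, 0.179), RR gives ψ = 0.502, H_out = 19.278 kJ/mol
  T = 361.9 K: K = (3.413, 0.134), RR gives ψ = 0.409, H_out = 14.053 kJ/mol
  T = 351.4 K: K = (2.955, 0.115), RR gives ψ = 0.350, H_out = 10.955 kJ/mol
  T = 346.1 K: K = (2.738, 0.105), RR gives ψ = 0.314, H_out = 9.177 kJ/mol
  T = 343.5 K: K = (2.635, 0.101), RR gives ψ = 0.294, H_out = 8.234 kJ/mol
  T = 342.2 K: K = (2.585, 0.099), RR gives ψ = 0.283, H_out = 7.742 kJ/mol
Linear interpolation between T = 342.2 (H_out = 7.742) and T = 343.5 (H_out = 8.234) on hF = 8.167 gives T ≈ 343.3 K, at which ψ = 0.29.

T = 343.3 K, V/F = 0.29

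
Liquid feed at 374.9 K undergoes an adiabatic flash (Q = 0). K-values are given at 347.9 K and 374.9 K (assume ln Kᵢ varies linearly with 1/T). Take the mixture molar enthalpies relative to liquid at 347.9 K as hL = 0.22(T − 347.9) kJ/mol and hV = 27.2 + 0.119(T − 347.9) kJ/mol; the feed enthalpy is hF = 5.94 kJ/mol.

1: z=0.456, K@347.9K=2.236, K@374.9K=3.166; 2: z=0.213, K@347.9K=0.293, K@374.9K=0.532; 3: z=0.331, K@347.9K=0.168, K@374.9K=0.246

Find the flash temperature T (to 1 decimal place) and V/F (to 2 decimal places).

T = 351.6 K, V/F = 0.19

Adiabatic flash: solve Rachford–Rice at each trial T, then check hF = ψ·hV(T) + (1−ψ)·hL(T).
  T = 347.9 K: K = (2.236, 0.293, 0.168), RR gives ψ = 0.142, H_out = 3.856 kJ/mol
  T = 374.9 K: K = (3.166, 0.532, 0.246), RR gives ψ = 0.446, H_out = 16.864 kJ/mol
  T = 361.4 K: K = (2.678, 0.399, 0.205), RR gives ψ = 0.307, H_out = 10.898 kJ/mol
  T = 354.6 K: K = (2.450, 0.343, 0.186), RR gives ψ = 0.229, H_out = 7.551 kJ/mol
  T = 351.2 K: K = (2.340, 0.317, 0.177), RR gives ψ = 0.187, H_out = 5.737 kJ/mol
  T = 352.9 K: K = (2.394, 0.329, 0.181), RR gives ψ = 0.208, H_out = 6.658 kJ/mol
Linear interpolation between T = 351.2 (H_out = 5.737) and T = 352.9 (H_out = 6.658) on hF = 5.94 gives T ≈ 351.6 K, at which ψ = 0.19.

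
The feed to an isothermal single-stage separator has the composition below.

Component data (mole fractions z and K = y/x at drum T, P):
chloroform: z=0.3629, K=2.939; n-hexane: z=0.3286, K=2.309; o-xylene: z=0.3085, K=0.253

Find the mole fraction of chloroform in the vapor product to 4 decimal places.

y_chloroform = 0.4403

Rachford–Rice: g(ψ) = Σ zᵢ(Kᵢ−1)/(1+ψ(Kᵢ−1)) = 0.
Feasibility: ΣzᵢKᵢ = 1.9034, Σzᵢ/Kᵢ = 1.4852 — both > 1, two phases present.
Newton iteration, ψ⁰ = 0.5:
  ψ = 0.5000: g = 0.24942, g' = -0.9960 → ψ = 0.7504
  ψ = 0.7504: g = -0.02081, g' = -1.2611 → ψ = 0.7339
  ψ = 0.7339: g = -0.00033, g' = -1.2223 → ψ = 0.7336
Converged at ψ = 0.7336.
Compositions from xᵢ = zᵢ/(1+ψ(Kᵢ−1)), yᵢ = Kᵢxᵢ:
  chloroform: x = 0.1498, y = 0.4403
  n-hexane: x = 0.1676, y = 0.3870
  o-xylene: x = 0.6826, y = 0.1727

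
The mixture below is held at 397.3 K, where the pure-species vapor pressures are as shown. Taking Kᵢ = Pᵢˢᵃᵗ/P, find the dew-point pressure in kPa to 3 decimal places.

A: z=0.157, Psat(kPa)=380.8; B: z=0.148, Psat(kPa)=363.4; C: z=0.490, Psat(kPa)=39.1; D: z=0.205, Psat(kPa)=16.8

At the dew point ψ → 1, so Σzᵢ/Kᵢ = 1 with Kᵢ = Pᵢˢᵃᵗ/P ⇒ 1/P = Σzᵢ/Pᵢˢᵃᵗ.
1/P = 0.157/380.8 + 0.148/363.4 + 0.490/39.1 + 0.205/16.8 = 0.025554 ⇒ P = 39.133 kPa

Pdew = 39.133 kPa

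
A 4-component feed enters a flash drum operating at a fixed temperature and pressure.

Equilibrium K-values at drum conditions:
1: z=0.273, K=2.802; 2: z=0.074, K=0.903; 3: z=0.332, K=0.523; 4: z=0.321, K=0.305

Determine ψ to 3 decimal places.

ψ = 0.104

Iterate (Newton) starting at ψ = 0.31:
  ψ = 0.310: g = -0.1620, g' = -0.722 → ψ = 0.086
  ψ = 0.086: g = 0.0167, g' = -0.924 → ψ = 0.104
Converged at ψ = 0.104.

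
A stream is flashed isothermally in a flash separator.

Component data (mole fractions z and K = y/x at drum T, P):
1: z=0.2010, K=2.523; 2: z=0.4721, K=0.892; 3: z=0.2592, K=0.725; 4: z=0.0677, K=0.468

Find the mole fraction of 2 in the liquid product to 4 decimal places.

x_2 = 0.4961

Iterate (Newton) starting at ψ = 0.67:
  ψ = 0.6700: g = -0.04679, g' = -0.1963 → ψ = 0.4317
  ψ = 0.4317: g = 0.00358, g' = -0.2333 → ψ = 0.4470
  ψ = 0.4470: g = 0.00003, g' = -0.2296 → ψ = 0.4472
Converged at ψ = 0.4472.
Compositions from xᵢ = zᵢ/(1+ψ(Kᵢ−1)), yᵢ = Kᵢxᵢ:
  1: x = 0.1196, y = 0.3017
  2: x = 0.4961, y = 0.4425
  3: x = 0.2955, y = 0.2143
  4: x = 0.0888, y = 0.0416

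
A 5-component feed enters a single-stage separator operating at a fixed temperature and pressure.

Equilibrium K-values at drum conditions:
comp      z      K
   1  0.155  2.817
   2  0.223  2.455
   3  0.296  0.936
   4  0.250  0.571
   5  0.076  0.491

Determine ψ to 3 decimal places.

ψ = 0.846

Rachford–Rice: g(ψ) = Σ zᵢ(Kᵢ−1)/(1+ψ(Kᵢ−1)) = 0.
Check two-phase: ΣzᵢKᵢ = 1.441 > 1 and Σzᵢ/Kᵢ = 1.055 > 1, so g(0) = 0.441 > 0 and g(1) = -0.055 < 0.
Newton–Raphson from ψ = 0.66:
  ψ = 0.660: g = 0.0659, g' = -0.364 → ψ = 0.841
  ψ = 0.841: g = 0.0019, g' = -0.350 → ψ = 0.846
Converged at ψ = 0.846.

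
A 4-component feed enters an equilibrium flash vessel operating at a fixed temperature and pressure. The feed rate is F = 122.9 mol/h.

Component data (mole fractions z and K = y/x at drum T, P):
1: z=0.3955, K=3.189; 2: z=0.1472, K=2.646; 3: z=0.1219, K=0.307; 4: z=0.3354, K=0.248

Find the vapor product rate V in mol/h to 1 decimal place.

V = 62.8 mol/h

Let β = V/F and solve Σ zᵢ(Kᵢ−1)/(1+β(Kᵢ−1)) = 0.
Feasibility: ΣzᵢKᵢ = 1.7713, Σzᵢ/Kᵢ = 1.9291 — both > 1, two phases present.
Newton iteration, β⁰ = 0.5:
  β = 0.5000: g = 0.01278, g' = -1.1762 → β = 0.5109
Converged at β = 0.5109.
Then V = β·F = 0.5109·122.9 = 62.8 mol/h and L = F − V = 60.1 mol/h.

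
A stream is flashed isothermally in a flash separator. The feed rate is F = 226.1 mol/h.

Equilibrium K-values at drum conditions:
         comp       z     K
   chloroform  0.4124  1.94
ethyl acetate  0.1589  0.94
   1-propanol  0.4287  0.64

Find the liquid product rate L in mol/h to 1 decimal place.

Material balance + equilibrium reduce to Σ zᵢ(Kᵢ−1)/(1+ψ(Kᵢ−1)) = 0.
Feasibility: ΣzᵢKᵢ = 1.2238, Σzᵢ/Kᵢ = 1.0515 — both > 1, two phases present.
Iterate (Newton) starting at ψ = 0.5:
  ψ = 0.5000: g = 0.06567, g' = -0.2519 → ψ = 0.7607
  ψ = 0.7607: g = 0.00350, g' = -0.2299 → ψ = 0.7760
Converged at ψ = 0.7760.
Then V = ψ·F = 0.7760·226.1 = 175.4 mol/h and L = F − V = 50.7 mol/h.

L = 50.7 mol/h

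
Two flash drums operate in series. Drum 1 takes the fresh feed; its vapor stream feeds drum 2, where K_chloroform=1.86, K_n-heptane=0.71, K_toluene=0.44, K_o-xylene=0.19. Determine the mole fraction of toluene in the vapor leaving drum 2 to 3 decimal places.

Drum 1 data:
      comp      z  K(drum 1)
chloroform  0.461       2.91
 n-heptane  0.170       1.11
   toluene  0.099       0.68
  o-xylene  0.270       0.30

y_toluene (drum 2) = 0.054

Drum 1:
Material balance + equilibrium reduce to Σ zᵢ(Kᵢ−1)/(1+ψ₁(Kᵢ−1)) = 0.
g(0) = ΣzᵢKᵢ − 1 = 0.679 and g(1) = 1 − Σzᵢ/Kᵢ = -0.357, so a root lies in (0, 1).
Newton–Raphson from ψ₁ = 0.5:
  ψ₁ = 0.500: g = 0.1396, g' = -0.769 → ψ₁ = 0.681
  ψ₁ = 0.681: g = -0.0020, g' = -0.820 → ψ₁ = 0.679
Converged at ψ₁ = 0.679.
Drum-1 compositions:
  chloroform: x = 0.201, y = 0.584
  n-heptane: x = 0.158, y = 0.176
  toluene: x = 0.126, y = 0.086
  o-xylene: x = 0.515, y = 0.154
Drum-2 feed = drum-1 vapor: z₂ = (0.5840, 0.1756, 0.0860, 0.1544).
Drum 2:
Rachford–Rice: g(ψ₂) = Σ zᵢ(Kᵢ−1)/(1+ψ₂(Kᵢ−1)) = 0.
Check two-phase: ΣzᵢKᵢ = 1.278 > 1 and Σzᵢ/Kᵢ = 1.569 > 1, so g(0) = 0.278 > 0 and g(1) = -0.569 < 0.
Newton–Raphson from ψ₂ = 0.59:
  ψ₂ = 0.590: g = -0.0397, g' = -0.643 → ψ₂ = 0.528
  ψ₂ = 0.528: g = -0.0018, g' = -0.589 → ψ₂ = 0.525
Converged at ψ₂ = 0.525.
  chloroform: x = 0.402, y = 0.748
  n-heptane: x = 0.207, y = 0.147
  toluene: x = 0.122, y = 0.054
  o-xylene: x = 0.269, y = 0.051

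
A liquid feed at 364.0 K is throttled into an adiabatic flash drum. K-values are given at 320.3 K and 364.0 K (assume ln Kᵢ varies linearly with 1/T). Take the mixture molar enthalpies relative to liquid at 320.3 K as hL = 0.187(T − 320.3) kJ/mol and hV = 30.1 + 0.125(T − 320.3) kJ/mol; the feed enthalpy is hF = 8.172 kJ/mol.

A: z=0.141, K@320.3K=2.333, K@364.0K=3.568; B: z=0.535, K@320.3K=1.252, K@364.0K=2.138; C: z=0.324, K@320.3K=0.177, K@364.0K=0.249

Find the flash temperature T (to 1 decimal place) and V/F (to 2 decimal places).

T = 325.9 K, V/F = 0.24

Adiabatic flash: solve Rachford–Rice at each trial T, then check hF = ψ·hV(T) + (1−ψ)·hL(T).
  T = 320.3 K: K = (2.333, 1.252, 0.177), RR gives ψ = 0.114, H_out = 3.429 kJ/mol
  T = 364.0 K: K = (3.568, 2.138, 0.249), RR gives ψ = 0.660, H_out = 26.239 kJ/mol
  T = 342.1 K: K = (2.923, 1.663, 0.212), RR gives ψ = 0.480, H_out = 17.864 kJ/mol
  T = 331.2 K: K = (2.621, 1.450, 0.194), RR gives ψ = 0.335, H_out = 11.884 kJ/mol
  T = 325.8 K: K = (2.477, 1.350, 0.186), RR gives ψ = 0.237, H_out = 8.089 kJ/mol
  T = 328.5 K: K = (2.548, 1.399, 0.190), RR gives ψ = 0.289, H_out = 10.072 kJ/mol
  T = 327.1 K: K = (2.511, 1.374, 0.188), RR gives ψ = 0.263, H_out = 9.067 kJ/mol
Linear interpolation between T = 325.8 (H_out = 8.089) and T = 327.1 (H_out = 9.067) on hF = 8.172 gives T ≈ 325.9 K, at which ψ = 0.24.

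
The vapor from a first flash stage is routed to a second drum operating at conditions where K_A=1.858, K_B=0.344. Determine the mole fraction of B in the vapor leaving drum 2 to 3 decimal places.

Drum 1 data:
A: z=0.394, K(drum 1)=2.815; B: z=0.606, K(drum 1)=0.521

y_B (drum 2) = 0.195

Drum 1:
Let ψ₁ = V/F and solve Σ zᵢ(Kᵢ−1)/(1+ψ₁(Kᵢ−1)) = 0.
Check two-phase: ΣzᵢKᵢ = 1.425 > 1 and Σzᵢ/Kᵢ = 1.303 > 1, so g(0) = 0.425 > 0 and g(1) = -0.303 < 0.
Iterate (Newton) starting at ψ₁ = 0.5:
  ψ₁ = 0.500: g = -0.0068, g' = -0.597 → ψ₁ = 0.489
Converged at ψ₁ = 0.489.
Drum-1 compositions:
  A: x = 0.209, y = 0.588
  B: x = 0.791, y = 0.412
Drum-2 feed = drum-1 vapor: z₂ = (0.5878, 0.4122).
Drum 2:
Rachford–Rice: g(ψ₂) = Σ zᵢ(Kᵢ−1)/(1+ψ₂(Kᵢ−1)) = 0.
g(0) = ΣzᵢKᵢ − 1 = 0.234 and g(1) = 1 − Σzᵢ/Kᵢ = -0.515, so a root lies in (0, 1).
Binary case is linear: z₁(K₁−1)(1+ψ₂(K₂−1)) + z₂(K₂−1)(1+ψ₂(K₁−1)) = 0
⇒ ψ₂ = [z₁(K₁−1)+z₂(K₂−1)] / [−(K₁−1)(K₂−1)] = 0.2339/0.5628 = 0.416
  A: x = 0.433, y = 0.805
  B: x = 0.567, y = 0.195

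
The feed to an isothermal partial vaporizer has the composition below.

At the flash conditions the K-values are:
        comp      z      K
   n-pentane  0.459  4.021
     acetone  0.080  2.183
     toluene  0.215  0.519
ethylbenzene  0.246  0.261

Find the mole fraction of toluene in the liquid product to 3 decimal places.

Material balance + equilibrium reduce to Σ zᵢ(Kᵢ−1)/(1+ψ(Kᵢ−1)) = 0.
Check two-phase: ΣzᵢKᵢ = 2.196 > 1 and Σzᵢ/Kᵢ = 1.508 > 1, so g(0) = 1.196 > 0 and g(1) = -0.508 < 0.
Newton–Raphson from ψ = 0.5:
  ψ = 0.500: g = 0.1873, g' = -1.133 → ψ = 0.665
  ψ = 0.665: g = 0.0039, g' = -1.125 → ψ = 0.669
Converged at ψ = 0.669.
Compositions from xᵢ = zᵢ/(1+ψ(Kᵢ−1)), yᵢ = Kᵢxᵢ:
  n-pentane: x = 0.152, y = 0.611
  acetone: x = 0.045, y = 0.097
  toluene: x = 0.317, y = 0.165
  ethylbenzene: x = 0.486, y = 0.127

x_toluene = 0.317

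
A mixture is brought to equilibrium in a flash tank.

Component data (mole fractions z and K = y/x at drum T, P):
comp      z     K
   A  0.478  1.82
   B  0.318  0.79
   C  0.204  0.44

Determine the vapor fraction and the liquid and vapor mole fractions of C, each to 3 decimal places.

Material balance + equilibrium reduce to Σ zᵢ(Kᵢ−1)/(1+ψ(Kᵢ−1)) = 0.
Feasibility: ΣzᵢKᵢ = 1.211, Σzᵢ/Kᵢ = 1.129 — both > 1, two phases present.
Newton iteration, ψ⁰ = 0.5:
  ψ = 0.500: g = 0.0447, g' = -0.303 → ψ = 0.648
  ψ = 0.648: g = -0.0006, g' = -0.313 → ψ = 0.646
Converged at ψ = 0.646.
Compositions from xᵢ = zᵢ/(1+ψ(Kᵢ−1)), yᵢ = Kᵢxᵢ:
  A: x = 0.312, y = 0.569
  B: x = 0.368, y = 0.291
  C: x = 0.320, y = 0.141

ψ = 0.646, x_C = 0.320, y_C = 0.141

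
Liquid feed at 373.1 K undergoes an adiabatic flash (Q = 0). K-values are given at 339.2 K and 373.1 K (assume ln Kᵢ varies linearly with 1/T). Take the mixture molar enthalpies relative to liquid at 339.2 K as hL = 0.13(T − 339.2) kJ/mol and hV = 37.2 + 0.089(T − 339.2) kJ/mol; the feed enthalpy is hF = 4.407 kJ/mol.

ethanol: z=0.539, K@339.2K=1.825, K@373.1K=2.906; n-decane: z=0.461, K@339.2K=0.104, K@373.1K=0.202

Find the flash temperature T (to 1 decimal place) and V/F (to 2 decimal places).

Adiabatic flash: solve Rachford–Rice at each trial T, then check hF = ψ·hV(T) + (1−ψ)·hL(T).
  T = 339.2 K: K = (1.825, 0.104), RR gives ψ = 0.043, H_out = 1.591 kJ/mol
  T = 373.1 K: K = (2.906, 0.202), RR gives ψ = 0.434, H_out = 19.933 kJ/mol
  T = 356.1 K: K = (2.327, 0.147), RR gives ψ = 0.285, H_out = 12.585 kJ/mol
  T = 347.6 K: K = (2.065, 0.124), RR gives ψ = 0.183, H_out = 7.823 kJ/mol
  T = 343.4 K: K = (1.943, 0.114), RR gives ψ = 0.119, H_out = 4.962 kJ/mol
  T = 341.3 K: K = (1.883, 0.109), RR gives ψ = 0.083, H_out = 3.352 kJ/mol
Linear interpolation between T = 341.3 (H_out = 3.352) and T = 343.4 (H_out = 4.962) on hF = 4.407 gives T ≈ 342.7 K, at which ψ = 0.11.

T = 342.7 K, V/F = 0.11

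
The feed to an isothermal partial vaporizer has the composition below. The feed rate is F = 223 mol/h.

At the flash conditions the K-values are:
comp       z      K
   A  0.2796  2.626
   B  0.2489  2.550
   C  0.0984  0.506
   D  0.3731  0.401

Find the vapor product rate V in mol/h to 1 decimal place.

V = 137.5 mol/h

Newton–Raphson from ψ = 0.36:
  ψ = 0.3600: g = 0.19034, g' = -0.7936 → ψ = 0.5998
  ψ = 0.5998: g = 0.01217, g' = -0.7246 → ψ = 0.6166
Converged at ψ = 0.6166.
Then V = ψ·F = 0.6166·223 = 137.5 mol/h and L = F − V = 85.5 mol/h.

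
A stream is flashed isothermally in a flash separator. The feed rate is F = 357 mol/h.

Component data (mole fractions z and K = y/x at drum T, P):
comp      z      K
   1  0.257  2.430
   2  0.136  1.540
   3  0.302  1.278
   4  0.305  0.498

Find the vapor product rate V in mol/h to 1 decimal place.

Rachford–Rice: g(V/F) = Σ zᵢ(Kᵢ−1)/(1+V/F(Kᵢ−1)) = 0.
Feasibility: ΣzᵢKᵢ = 1.372, Σzᵢ/Kᵢ = 1.043 — both > 1, two phases present.
Iterate (Newton) starting at V/F = 0.67:
  V/F = 0.670: g = 0.0817, g' = -0.350 → V/F = 0.904
  V/F = 0.904: g = -0.0035, g' = -0.390 → V/F = 0.895
Converged at V/F = 0.895.
Then V = V/F·F = 0.8948·357 = 319.4 mol/h and L = F − V = 37.6 mol/h.

V = 319.4 mol/h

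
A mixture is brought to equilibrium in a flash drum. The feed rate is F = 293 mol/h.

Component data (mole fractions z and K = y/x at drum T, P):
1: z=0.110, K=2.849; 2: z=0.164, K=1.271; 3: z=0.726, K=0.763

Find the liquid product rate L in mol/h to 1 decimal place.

L = 222.5 mol/h

Let β = V/F and solve Σ zᵢ(Kᵢ−1)/(1+β(Kᵢ−1)) = 0.
g(0) = ΣzᵢKᵢ − 1 = 0.076 and g(1) = 1 − Σzᵢ/Kᵢ = -0.119, so a root lies in (0, 1).
Newton iteration, β⁰ = 0.33:
  β = 0.330: g = -0.0195, g' = -0.203 → β = 0.234
  β = 0.234: g = 0.0016, g' = -0.240 → β = 0.241
Converged at β = 0.241.
Then V = β·F = 0.2407·293 = 70.5 mol/h and L = F − V = 222.5 mol/h.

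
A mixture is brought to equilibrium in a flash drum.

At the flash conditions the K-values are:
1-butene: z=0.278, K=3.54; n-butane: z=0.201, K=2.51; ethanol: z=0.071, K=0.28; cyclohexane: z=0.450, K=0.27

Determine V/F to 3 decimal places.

Material balance + equilibrium reduce to Σ zᵢ(Kᵢ−1)/(1+V/F(Kᵢ−1)) = 0.
Check two-phase: ΣzᵢKᵢ = 1.630 > 1 and Σzᵢ/Kᵢ = 2.079 > 1, so g(0) = 0.630 > 0 and g(1) = -1.079 < 0.
Iterate (Newton) starting at V/F = 0.5:
  V/F = 0.500: g = -0.1132, g' = -1.181 → V/F = 0.404
  V/F = 0.404: g = -0.0012, g' = -1.169 → V/F = 0.403
Converged at V/F = 0.403.

V/F = 0.403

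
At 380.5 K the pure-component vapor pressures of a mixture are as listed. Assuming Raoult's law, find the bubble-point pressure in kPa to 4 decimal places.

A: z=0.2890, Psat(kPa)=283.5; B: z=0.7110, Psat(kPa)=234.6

Pbub = 248.7321 kPa

At the bubble point ψ → 0, so ΣzᵢKᵢ = 1 with Kᵢ = Pᵢˢᵃᵗ/P ⇒ P = ΣzᵢPᵢˢᵃᵗ.
P = 0.2890·283.5 + 0.7110·234.6 = 248.7321 kPa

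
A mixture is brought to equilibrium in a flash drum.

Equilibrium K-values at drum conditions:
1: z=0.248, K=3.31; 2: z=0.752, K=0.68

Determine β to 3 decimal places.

Binary case is linear: z₁(K₁−1)(1+β(K₂−1)) + z₂(K₂−1)(1+β(K₁−1)) = 0
⇒ β = [z₁(K₁−1)+z₂(K₂−1)] / [−(K₁−1)(K₂−1)] = 0.3322/0.7392 = 0.449

β = 0.449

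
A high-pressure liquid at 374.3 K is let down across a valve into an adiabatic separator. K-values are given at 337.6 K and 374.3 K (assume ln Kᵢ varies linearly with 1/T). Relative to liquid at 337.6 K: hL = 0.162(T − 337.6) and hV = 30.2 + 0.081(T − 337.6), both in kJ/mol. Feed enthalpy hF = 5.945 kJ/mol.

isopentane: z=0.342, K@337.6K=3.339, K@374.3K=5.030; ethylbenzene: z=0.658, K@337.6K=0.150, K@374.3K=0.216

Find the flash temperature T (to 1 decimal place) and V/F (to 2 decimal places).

T = 345.0 K, V/F = 0.16

Adiabatic flash: solve Rachford–Rice at each trial T, then check hF = ψ·hV(T) + (1−ψ)·hL(T).
  T = 337.6 K: K = (3.339, 0.150), RR gives ψ = 0.121, H_out = 3.655 kJ/mol
  T = 374.3 K: K = (5.030, 0.216), RR gives ψ = 0.273, H_out = 13.377 kJ/mol
  T = 356.0 K: K = (4.144, 0.182), RR gives ψ = 0.209, H_out = 8.972 kJ/mol
  T = 346.8 K: K = (3.730, 0.166), RR gives ψ = 0.169, H_out = 6.464 kJ/mol
  T = 342.2 K: K = (3.532, 0.158), RR gives ψ = 0.146, H_out = 5.104 kJ/mol
  T = 344.5 K: K = (3.631, 0.162), RR gives ψ = 0.158, H_out = 5.795 kJ/mol
Linear interpolation between T = 344.5 (H_out = 5.795) and T = 346.8 (H_out = 6.464) on hF = 5.945 gives T ≈ 345.0 K, at which ψ = 0.16.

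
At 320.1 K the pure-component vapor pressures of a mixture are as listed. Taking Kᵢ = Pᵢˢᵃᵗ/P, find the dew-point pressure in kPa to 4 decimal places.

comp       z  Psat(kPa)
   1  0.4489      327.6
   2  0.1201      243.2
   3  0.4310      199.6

Pdew = 248.5448 kPa

At the dew point ψ → 1, so Σzᵢ/Kᵢ = 1 with Kᵢ = Pᵢˢᵃᵗ/P ⇒ 1/P = Σzᵢ/Pᵢˢᵃᵗ.
1/P = 0.4489/327.6 + 0.1201/243.2 + 0.4310/199.6 = 0.0040234 ⇒ P = 248.5448 kPa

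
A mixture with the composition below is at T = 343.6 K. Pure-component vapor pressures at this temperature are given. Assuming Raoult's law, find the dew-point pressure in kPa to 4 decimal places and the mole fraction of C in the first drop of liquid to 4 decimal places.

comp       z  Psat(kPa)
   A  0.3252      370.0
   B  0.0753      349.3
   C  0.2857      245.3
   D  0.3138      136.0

Pdew = 218.9841 kPa, x_C = 0.2550

At the dew point ψ → 1, so Σzᵢ/Kᵢ = 1 with Kᵢ = Pᵢˢᵃᵗ/P ⇒ 1/P = Σzᵢ/Pᵢˢᵃᵗ.
1/P = 0.3252/370.0 + 0.0753/349.3 + 0.2857/245.3 + 0.3138/136.0 = 0.0045665 ⇒ P = 218.9841 kPa
xᵢ = zᵢP/Pᵢˢᵃᵗ ⇒ x_C = 0.2857·218.9841/245.3 = 0.2550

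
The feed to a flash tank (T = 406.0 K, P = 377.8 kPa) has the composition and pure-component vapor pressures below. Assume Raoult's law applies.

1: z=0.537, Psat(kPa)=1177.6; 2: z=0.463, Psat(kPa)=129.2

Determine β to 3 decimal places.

β = 0.597

Raoult's law: Kᵢ = Pᵢˢᵃᵗ/P = Pᵢˢᵃᵗ/377.8.
  K_1 = 1177.6/377.8 = 3.11699, K_2 = 129.2/377.8 = 0.34198
Let β = V/F and solve Σ zᵢ(Kᵢ−1)/(1+β(Kᵢ−1)) = 0.
Check two-phase: ΣzᵢKᵢ = 1.832 > 1 and Σzᵢ/Kᵢ = 1.526 > 1, so g(0) = 0.832 > 0 and g(1) = -0.526 < 0.
Newton–Raphson from β = 0.5:
  β = 0.500: g = 0.0982, g' = -1.013 → β = 0.597
Converged at β = 0.597.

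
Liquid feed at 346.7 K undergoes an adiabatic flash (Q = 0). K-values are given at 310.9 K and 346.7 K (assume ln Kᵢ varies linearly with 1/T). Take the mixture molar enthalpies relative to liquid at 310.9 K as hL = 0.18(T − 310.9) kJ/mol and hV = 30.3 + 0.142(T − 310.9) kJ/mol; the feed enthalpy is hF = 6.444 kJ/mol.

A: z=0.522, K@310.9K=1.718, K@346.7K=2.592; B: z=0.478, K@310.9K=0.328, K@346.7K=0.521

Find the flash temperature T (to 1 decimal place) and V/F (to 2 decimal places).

T = 314.3 K, V/F = 0.19

Adiabatic flash: solve Rachford–Rice at each trial T, then check hF = ψ·hV(T) + (1−ψ)·hL(T).
  T = 310.9 K: K = (1.718, 0.328), RR gives ψ = 0.111, H_out = 3.365 kJ/mol
  T = 346.7 K: K = (2.592, 0.521), RR gives ψ = 0.790, H_out = 29.292 kJ/mol
  T = 328.8 K: K = (2.134, 0.419), RR gives ψ = 0.476, H_out = 17.331 kJ/mol
  T = 319.9 K: K = (1.922, 0.372), RR gives ψ = 0.313, H_out = 10.988 kJ/mol
  T = 315.4 K: K = (1.818, 0.350), RR gives ψ = 0.219, H_out = 7.397 kJ/mol
  T = 313.1 K: K = (1.767, 0.338), RR gives ψ = 0.166, H_out = 5.403 kJ/mol
Linear interpolation between T = 313.1 (H_out = 5.403) and T = 315.4 (H_out = 7.397) on hF = 6.444 gives T ≈ 314.3 K, at which ψ = 0.19.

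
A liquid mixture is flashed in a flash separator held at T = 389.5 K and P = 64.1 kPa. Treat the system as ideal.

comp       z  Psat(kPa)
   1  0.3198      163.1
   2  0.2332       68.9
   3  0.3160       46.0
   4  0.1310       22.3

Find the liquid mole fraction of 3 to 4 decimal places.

x_3 = 0.3889

Raoult's law: Kᵢ = Pᵢˢᵃᵗ/P = Pᵢˢᵃᵗ/64.1.
  K_1 = 163.1/64.1 = 2.544462, K_2 = 68.9/64.1 = 1.074883, K_3 = 46.0/64.1 = 0.717629, K_4 = 22.3/64.1 = 0.347894
Material balance + equilibrium reduce to Σ zᵢ(Kᵢ−1)/(1+ψ(Kᵢ−1)) = 0.
Check two-phase: ΣzᵢKᵢ = 1.3367 > 1 and Σzᵢ/Kᵢ = 1.1595 > 1, so g(0) = 0.3367 > 0 and g(1) = -0.1595 < 0.
Iterate (Newton) starting at ψ = 0.63:
  ψ = 0.6300: g = 0.01348, g' = -0.3949 → ψ = 0.6641
  ψ = 0.6641: g = -0.00006, g' = -0.3986 → ψ = 0.6640
Converged at ψ = 0.6640.
Compositions from xᵢ = zᵢ/(1+ψ(Kᵢ−1)), yᵢ = Kᵢxᵢ:
  1: x = 0.1579, y = 0.4017
  2: x = 0.2222, y = 0.2388
  3: x = 0.3889, y = 0.2791
  4: x = 0.2310, y = 0.0804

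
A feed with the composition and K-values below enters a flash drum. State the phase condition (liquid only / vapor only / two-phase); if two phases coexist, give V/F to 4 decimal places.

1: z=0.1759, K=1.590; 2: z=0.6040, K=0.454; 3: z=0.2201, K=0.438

liquid only

ΣzᵢKᵢ = 0.6503; Σzᵢ/Kᵢ = 1.9435.
Since ΣzᵢKᵢ < 1 the mixture is below its bubble point — single liquid phase.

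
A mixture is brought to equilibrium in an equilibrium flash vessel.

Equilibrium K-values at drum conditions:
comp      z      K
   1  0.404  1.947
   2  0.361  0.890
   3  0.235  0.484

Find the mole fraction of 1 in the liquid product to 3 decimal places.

Newton–Raphson from V/F = 0.47:
  V/F = 0.470: g = 0.0628, g' = -0.287 → V/F = 0.688
  V/F = 0.688: g = 0.0006, g' = -0.288 → V/F = 0.690
Converged at V/F = 0.690.
Compositions from xᵢ = zᵢ/(1+V/F(Kᵢ−1)), yᵢ = Kᵢxᵢ:
  1: x = 0.244, y = 0.476
  2: x = 0.391, y = 0.348
  3: x = 0.365, y = 0.177

x_1 = 0.244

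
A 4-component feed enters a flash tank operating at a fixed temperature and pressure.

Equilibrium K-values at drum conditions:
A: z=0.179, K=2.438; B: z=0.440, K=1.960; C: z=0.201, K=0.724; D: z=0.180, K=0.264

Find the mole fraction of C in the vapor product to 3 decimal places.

y_C = 0.184

Iterate (Newton) starting at ψ = 0.39:
  ψ = 0.390: g = 0.2243, g' = -0.578 → ψ = 0.778
  ψ = 0.778: g = -0.0175, g' = -0.774 → ψ = 0.756
  ψ = 0.756: g = -0.0004, g' = -0.741 → ψ = 0.755
Converged at ψ = 0.755.
Compositions from xᵢ = zᵢ/(1+ψ(Kᵢ−1)), yᵢ = Kᵢxᵢ:
  A: x = 0.086, y = 0.209
  B: x = 0.255, y = 0.500
  C: x = 0.254, y = 0.184
  D: x = 0.405, y = 0.107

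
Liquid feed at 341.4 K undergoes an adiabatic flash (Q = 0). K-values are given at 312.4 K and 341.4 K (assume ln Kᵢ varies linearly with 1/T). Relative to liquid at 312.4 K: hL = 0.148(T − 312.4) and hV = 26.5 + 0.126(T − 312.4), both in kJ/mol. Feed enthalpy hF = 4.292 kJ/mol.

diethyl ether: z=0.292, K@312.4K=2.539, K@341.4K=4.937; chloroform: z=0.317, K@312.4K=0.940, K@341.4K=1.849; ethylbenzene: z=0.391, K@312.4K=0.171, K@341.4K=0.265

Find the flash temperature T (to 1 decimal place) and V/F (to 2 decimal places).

T = 313.7 K, V/F = 0.15

Adiabatic flash: solve Rachford–Rice at each trial T, then check hF = ψ·hV(T) + (1−ψ)·hL(T).
  T = 312.4 K: K = (2.539, 0.940, 0.171), RR gives ψ = 0.120, H_out = 3.187 kJ/mol
  T = 341.4 K: K = (4.937, 1.849, 0.265), RR gives ψ = 0.605, H_out = 19.943 kJ/mol
  T = 326.9 K: K = (3.593, 1.338, 0.215), RR gives ψ = 0.418, H_out = 13.100 kJ/mol
  T = 319.6 K: K = (3.029, 1.125, 0.192), RR gives ψ = 0.288, H_out = 8.663 kJ/mol
  T = 316.0 K: K = (2.776, 1.029, 0.181), RR gives ψ = 0.210, H_out = 6.092 kJ/mol
  T = 314.2 K: K = (2.655, 0.984, 0.176), RR gives ψ = 0.167, H_out = 4.687 kJ/mol
Linear interpolation between T = 312.4 (H_out = 3.187) and T = 314.2 (H_out = 4.687) on hF = 4.292 gives T ≈ 313.7 K, at which ψ = 0.15.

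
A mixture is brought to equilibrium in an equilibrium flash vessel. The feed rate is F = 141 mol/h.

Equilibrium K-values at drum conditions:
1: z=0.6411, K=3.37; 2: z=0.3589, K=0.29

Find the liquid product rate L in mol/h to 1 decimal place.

L = 35.0 mol/h

Rachford–Rice: g(ψ) = Σ zᵢ(Kᵢ−1)/(1+ψ(Kᵢ−1)) = 0.
g(0) = ΣzᵢKᵢ − 1 = 1.2646 and g(1) = 1 − Σzᵢ/Kᵢ = -0.4278, so a root lies in (0, 1).
Newton iteration, ψ⁰ = 0.51:
  ψ = 0.5100: g = 0.28845, g' = -1.1828 → ψ = 0.7539
  ψ = 0.7539: g = -0.00306, g' = -1.3014 → ψ = 0.7515
Converged at ψ = 0.7515.
Then V = ψ·F = 0.7515·141 = 106.0 mol/h and L = F − V = 35.0 mol/h.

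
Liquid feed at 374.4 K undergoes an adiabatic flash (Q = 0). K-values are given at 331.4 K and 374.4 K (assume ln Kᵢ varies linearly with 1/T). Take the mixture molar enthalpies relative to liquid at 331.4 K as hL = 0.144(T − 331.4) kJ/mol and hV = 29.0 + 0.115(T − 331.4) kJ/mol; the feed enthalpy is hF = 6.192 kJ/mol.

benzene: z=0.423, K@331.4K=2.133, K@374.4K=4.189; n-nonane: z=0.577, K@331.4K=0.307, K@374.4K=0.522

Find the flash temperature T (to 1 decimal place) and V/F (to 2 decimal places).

T = 336.1 K, V/F = 0.19

Adiabatic flash: solve Rachford–Rice at each trial T, then check hF = ψ·hV(T) + (1−ψ)·hL(T).
  T = 331.4 K: K = (2.133, 0.307), RR gives ψ = 0.101, H_out = 2.933 kJ/mol
  T = 374.4 K: K = (4.189, 0.522), RR gives ψ = 0.704, H_out = 25.730 kJ/mol
  T = 352.9 K: K = (3.051, 0.407), RR gives ψ = 0.432, H_out = 15.350 kJ/mol
  T = 342.1 K: K = (2.563, 0.355), RR gives ψ = 0.286, H_out = 9.760 kJ/mol
  T = 336.8 K: K = (2.344, 0.331), RR gives ψ = 0.203, H_out = 6.619 kJ/mol
  T = 334.1 K: K = (2.237, 0.319), RR gives ψ = 0.154, H_out = 4.852 kJ/mol
  T = 335.5 K: K = (2.292, 0.325), RR gives ψ = 0.180, H_out = 5.785 kJ/mol
Linear interpolation between T = 335.5 (H_out = 5.785) and T = 336.8 (H_out = 6.619) on hF = 6.192 gives T ≈ 336.1 K, at which ψ = 0.19.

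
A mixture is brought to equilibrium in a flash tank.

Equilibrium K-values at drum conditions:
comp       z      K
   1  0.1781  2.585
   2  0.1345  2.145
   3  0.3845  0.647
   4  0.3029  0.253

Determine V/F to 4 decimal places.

Material balance + equilibrium reduce to Σ zᵢ(Kᵢ−1)/(1+V/F(Kᵢ−1)) = 0.
g(0) = ΣzᵢKᵢ − 1 = 0.0743 and g(1) = 1 − Σzᵢ/Kᵢ = -0.9231, so a root lies in (0, 1).
Iterate (Newton) starting at V/F = 0.62:
  V/F = 0.6200: g = -0.36278, g' = -0.8391 → V/F = 0.1876
  V/F = 0.1876: g = -0.06417, g' = -0.6689 → V/F = 0.0917
  V/F = 0.0917: g = 0.00265, g' = -0.7314 → V/F = 0.0953
Converged at V/F = 0.0953.

V/F = 0.0953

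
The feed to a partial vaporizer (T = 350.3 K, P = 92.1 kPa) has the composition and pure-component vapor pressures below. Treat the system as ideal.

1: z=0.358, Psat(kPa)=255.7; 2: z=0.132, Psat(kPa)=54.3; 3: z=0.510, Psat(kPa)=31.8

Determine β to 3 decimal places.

β = 0.228

Raoult's law: Kᵢ = Pᵢˢᵃᵗ/P = Pᵢˢᵃᵗ/92.1.
  K_1 = 255.7/92.1 = 2.77633, K_2 = 54.3/92.1 = 0.58958, K_3 = 31.8/92.1 = 0.34528
Newton–Raphson from β = 0.45:
  β = 0.450: g = -0.1864, g' = -0.822 → β = 0.223
  β = 0.223: g = 0.0047, g' = -0.906 → β = 0.228
Converged at β = 0.228.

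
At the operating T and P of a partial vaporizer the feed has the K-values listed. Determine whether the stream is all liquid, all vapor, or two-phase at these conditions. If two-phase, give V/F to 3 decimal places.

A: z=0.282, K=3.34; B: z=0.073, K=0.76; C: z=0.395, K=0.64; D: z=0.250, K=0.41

ΣzᵢKᵢ = 1.353; Σzᵢ/Kᵢ = 1.407.
Both exceed 1, so a two-phase solution exists.
Let ψ = V/F and solve Σ zᵢ(Kᵢ−1)/(1+ψ(Kᵢ−1)) = 0.
Newton iteration, ψ⁰ = 0.5:
  ψ = 0.500: g = -0.0985, g' = -0.585 → ψ = 0.332
  ψ = 0.332: g = 0.0077, g' = -0.695 → ψ = 0.343
Converged at ψ = 0.343.

two-phase, V/F = 0.343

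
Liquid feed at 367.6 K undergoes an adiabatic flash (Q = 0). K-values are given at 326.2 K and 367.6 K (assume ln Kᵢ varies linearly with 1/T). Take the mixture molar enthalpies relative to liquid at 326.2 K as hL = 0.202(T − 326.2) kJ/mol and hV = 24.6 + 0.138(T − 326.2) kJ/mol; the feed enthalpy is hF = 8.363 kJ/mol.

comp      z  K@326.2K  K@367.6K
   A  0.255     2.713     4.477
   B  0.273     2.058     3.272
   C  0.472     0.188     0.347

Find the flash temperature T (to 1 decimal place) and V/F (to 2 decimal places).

T = 328.4 K, V/F = 0.32

Adiabatic flash: solve Rachford–Rice at each trial T, then check hF = ψ·hV(T) + (1−ψ)·hL(T).
  T = 326.2 K: K = (2.713, 2.058, 0.188), RR gives ψ = 0.301, H_out = 7.406 kJ/mol
  T = 367.6 K: K = (4.477, 3.272, 0.347), RR gives ψ = 0.638, H_out = 22.375 kJ/mol
  T = 346.9 K: K = (3.538, 2.631, 0.260), RR gives ψ = 0.480, H_out = 15.352 kJ/mol
  T = 336.5 K: K = (3.109, 2.334, 0.222), RR gives ψ = 0.397, H_out = 11.576 kJ/mol
  T = 331.4 K: K = (2.909, 2.195, 0.205), RR gives ψ = 0.352, H_out = 9.583 kJ/mol
  T = 328.8 K: K = (2.810, 2.126, 0.196), RR gives ψ = 0.327, H_out = 8.516 kJ/mol
  T = 327.5 K: K = (2.761, 2.092, 0.192), RR gives ψ = 0.314, H_out = 7.966 kJ/mol
Linear interpolation between T = 327.5 (H_out = 7.966) and T = 328.8 (H_out = 8.516) on hF = 8.363 gives T ≈ 328.4 K, at which ψ = 0.32.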